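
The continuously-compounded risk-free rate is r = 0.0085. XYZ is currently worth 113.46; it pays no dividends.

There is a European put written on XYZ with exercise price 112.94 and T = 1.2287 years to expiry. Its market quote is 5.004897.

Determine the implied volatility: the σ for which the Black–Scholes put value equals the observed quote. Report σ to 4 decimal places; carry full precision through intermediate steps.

At σ = 0.1168 the Black–Scholes value reproduces the quote:
σ√T = 0.1168·√1.2287 = 0.129469
d₁ = (ln(S/K) + (r+σ²/2)T) / (σ√T) = (ln(113.46/112.94) + (0.0085+0.1168²/2)·1.2287) / 0.129469 = (0.004594 + 0.018825) / 0.129469 = 0.180883
d₂ = d₁ − σ√T = 0.180883 − 0.129469 = 0.051414
e^{−rT} = 0.989610
N(−d₁) = 0.428230,  N(−d₂) = 0.479498
V = K·e^{−rT}·N(−d₂) − S·N(−d₁) = 53.591850 − 48.586954 = 5.004897 (the observed quote) — the price is monotone increasing in volatility, hence this σ is the only solution

sigma = 0.1168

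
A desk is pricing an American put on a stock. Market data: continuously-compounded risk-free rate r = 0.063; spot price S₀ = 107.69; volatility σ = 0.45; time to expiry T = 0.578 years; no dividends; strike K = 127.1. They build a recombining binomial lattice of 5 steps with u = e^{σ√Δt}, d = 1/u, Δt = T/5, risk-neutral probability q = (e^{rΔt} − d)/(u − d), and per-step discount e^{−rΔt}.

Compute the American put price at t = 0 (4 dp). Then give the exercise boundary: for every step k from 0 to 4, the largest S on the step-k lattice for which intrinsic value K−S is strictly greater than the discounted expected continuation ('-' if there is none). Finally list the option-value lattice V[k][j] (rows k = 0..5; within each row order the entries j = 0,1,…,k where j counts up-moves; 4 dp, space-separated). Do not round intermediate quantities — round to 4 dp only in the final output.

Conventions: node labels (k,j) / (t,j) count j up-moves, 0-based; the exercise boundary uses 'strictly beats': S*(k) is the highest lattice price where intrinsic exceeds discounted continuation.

params: Δt=0.11560 u=1.16532 d=0.85813 q=0.48562 e^(-rΔt)=0.99274
t_5 payoffs: 76.9882 59.0490 34.6880 1.6062 0.0000 0.0000
t_4: node(4,0) S=58.3965 payoff=68.7035 vs cont=67.7812 → 68.7035 [stop]  node(4,1) S=79.3015 payoff=47.7985 vs cont=46.8762 → 47.7985 [stop]  node(4,2) S=107.6900 payoff=19.4100 vs cont=18.4877 → 19.4100 [stop]  node(4,3) S=146.2411 payoff=0.0000 vs cont=0.8202 → 0.8202 [wait]  node(4,4) S=198.5928 payoff=0.0000 vs cont=0.0000 → 0.0000 [wait]  ⇒ S*(4)=107.6900
t_3: node(3,0) S=68.0510 payoff=59.0490 vs cont=58.1268 → 59.0490 [stop]  node(3,1) S=92.4120 payoff=34.6880 vs cont=33.7657 → 34.6880 [stop]  node(3,2) S=125.4938 payoff=1.6062 vs cont=10.3071 → 10.3071 [wait]  node(3,3) S=170.4184 payoff=0.0000 vs cont=0.4188 → 0.4188 [wait]  ⇒ S*(3)=92.4120
t_2: node(2,0) S=79.3015 payoff=47.7985 vs cont=46.8762 → 47.7985 [stop]  node(2,1) S=107.6900 payoff=19.4100 vs cont=22.6824 → 22.6824 [wait]  node(2,2) S=146.2411 payoff=0.0000 vs cont=5.4652 → 5.4652 [wait]  ⇒ S*(2)=79.3015
t_1: node(1,0) S=92.4120 payoff=34.6880 vs cont=35.3433 → 35.3433 [wait]  node(1,1) S=125.4938 payoff=1.6062 vs cont=14.2175 → 14.2175 [wait]  ⇒ S*(1)=-
t_0: node(0,0) S=107.6900 payoff=19.4100 vs cont=24.9022 → 24.9022 [wait]  ⇒ S*(0)=-

price = 24.9022
boundary = - - 79.3015 92.4120 107.6900
tree:
24.9022
35.3433 14.2175
47.7985 22.6824 5.4652
59.0490 34.6880 10.3071 0.4188
68.7035 47.7985 19.4100 0.8202 0.0000
76.9882 59.0490 34.6880 1.6062 0.0000 0.0000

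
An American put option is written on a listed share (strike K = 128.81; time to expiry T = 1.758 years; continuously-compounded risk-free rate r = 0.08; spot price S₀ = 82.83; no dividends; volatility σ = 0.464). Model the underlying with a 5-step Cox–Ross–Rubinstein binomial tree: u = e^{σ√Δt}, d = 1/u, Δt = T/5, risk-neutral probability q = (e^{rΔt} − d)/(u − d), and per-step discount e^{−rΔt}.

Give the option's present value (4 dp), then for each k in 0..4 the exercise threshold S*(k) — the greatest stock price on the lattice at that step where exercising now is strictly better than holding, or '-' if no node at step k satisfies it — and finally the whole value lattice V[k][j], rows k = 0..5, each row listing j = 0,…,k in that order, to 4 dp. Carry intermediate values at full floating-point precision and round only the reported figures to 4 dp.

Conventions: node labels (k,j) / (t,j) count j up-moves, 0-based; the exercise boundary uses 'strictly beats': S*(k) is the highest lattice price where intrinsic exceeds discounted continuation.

Δt=0.35160  u=1.31671  d=0.75947  q=0.48284  discount=0.97226
step 5 (expiry): payoffs max(K−S,0) = 107.8812 92.5255 65.9030 19.7473 0.0000 0.0000
step 4: (k=4,j=0): S=27.5571, K−S=101.2529, hold=97.6802 ⇒ V=101.2529 exercise | (k=4,j=1): S=47.7761, K−S=81.0339, hold=77.4613 ⇒ V=81.0339 exercise | (k=4,j=2): S=82.8300, K−S=45.9800, hold=42.4073 ⇒ V=45.9800 exercise | (k=4,j=3): S=143.6035, K−S=0.0000, hold=9.9292 ⇒ V=9.9292 continue | (k=4,j=4): S=248.9673, K−S=0.0000, hold=0.0000 ⇒ V=0.0000 continue  boundary S*=82.8300
step 3: (k=3,j=0): S=36.2845, K−S=92.5255, hold=88.9528 ⇒ V=92.5255 exercise | (k=3,j=1): S=62.9070, K−S=65.9030, hold=62.3303 ⇒ V=65.9030 exercise | (k=3,j=2): S=109.0627, K−S=19.7473, hold=27.7807 ⇒ V=27.7807 continue | (k=3,j=3): S=189.0835, K−S=0.0000, hold=4.9925 ⇒ V=4.9925 continue  boundary S*=62.9070
step 2: (k=2,j=0): S=47.7761, K−S=81.0339, hold=77.4613 ⇒ V=81.0339 exercise | (k=2,j=1): S=82.8300, K−S=45.9800, hold=46.1786 ⇒ V=46.1786 continue | (k=2,j=2): S=143.6035, K−S=0.0000, hold=16.3123 ⇒ V=16.3123 continue  boundary S*=47.7761
step 1: (k=1,j=0): S=62.9070, K−S=65.9030, hold=62.4235 ⇒ V=65.9030 exercise | (k=1,j=1): S=109.0627, K−S=19.7473, hold=30.8770 ⇒ V=30.8770 continue  boundary S*=62.9070
step 0: (k=0,j=0): S=82.8300, K−S=45.9800, hold=47.6322 ⇒ V=47.6322 continue  boundary S*=-

price = 47.6322
boundary = - 62.9070 47.7761 62.9070 82.8300
tree:
47.6322
65.9030 30.8770
81.0339 46.1786 16.3123
92.5255 65.9030 27.7807 4.9925
101.2529 81.0339 45.9800 9.9292 0.0000
107.8812 92.5255 65.9030 19.7473 0.0000 0.0000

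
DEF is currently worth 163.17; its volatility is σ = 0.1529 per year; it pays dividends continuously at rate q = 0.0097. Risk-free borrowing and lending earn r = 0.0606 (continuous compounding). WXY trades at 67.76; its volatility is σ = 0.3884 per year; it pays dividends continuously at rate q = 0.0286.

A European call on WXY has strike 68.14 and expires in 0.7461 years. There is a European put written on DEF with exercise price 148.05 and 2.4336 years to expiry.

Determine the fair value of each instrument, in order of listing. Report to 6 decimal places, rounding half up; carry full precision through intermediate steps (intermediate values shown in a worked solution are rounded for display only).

price(WXY call K=68.14) = 9.369783
price(DEF put K=148.05) = 3.237852

[WXY call K=68.14]
σ√T = 0.3884·√0.7461 = 0.335489
d₁ = (ln(S/K) + (r−q+σ²/2)T) / (σ√T) = (ln(67.76/68.14) + (0.0606−0.0286+0.3884²/2)·0.7461) / 0.335489 = (-0.005592 + 0.080151) / 0.335489 = 0.222240
d₂ = d₁ − σ√T = 0.222240 − 0.335489 = -0.113248
e^{−rT} = 0.955793
e^{−qT} = 0.978888
N(d₁) = 0.587937,  N(d₂) = 0.454917
price = S·e^{−qT}·N(d₁) − K·e^{−rT}·N(d₂) = 38.997499 − 29.627716 = 9.369783
[DEF put K=148.05]
σ√T = 0.1529·√2.4336 = 0.238524
d₁ = (ln(S/K) + (r−q+σ²/2)T) / (σ√T) = (ln(163.17/148.05) + (0.0606−0.0097+0.1529²/2)·2.4336) / 0.238524 = (0.097243 + 0.152317) / 0.238524 = 1.046266
d₂ = d₁ − σ√T = 1.046266 − 0.238524 = 0.807742
e^{−rT} = 0.862883
e^{−qT} = 0.976671
N(−d₁) = 0.147719,  N(−d₂) = 0.209619
price = K·e^{−rT}·N(−d₂) − S·e^{−qT}·N(−d₁) = 26.778850 − 23.540997 = 3.237852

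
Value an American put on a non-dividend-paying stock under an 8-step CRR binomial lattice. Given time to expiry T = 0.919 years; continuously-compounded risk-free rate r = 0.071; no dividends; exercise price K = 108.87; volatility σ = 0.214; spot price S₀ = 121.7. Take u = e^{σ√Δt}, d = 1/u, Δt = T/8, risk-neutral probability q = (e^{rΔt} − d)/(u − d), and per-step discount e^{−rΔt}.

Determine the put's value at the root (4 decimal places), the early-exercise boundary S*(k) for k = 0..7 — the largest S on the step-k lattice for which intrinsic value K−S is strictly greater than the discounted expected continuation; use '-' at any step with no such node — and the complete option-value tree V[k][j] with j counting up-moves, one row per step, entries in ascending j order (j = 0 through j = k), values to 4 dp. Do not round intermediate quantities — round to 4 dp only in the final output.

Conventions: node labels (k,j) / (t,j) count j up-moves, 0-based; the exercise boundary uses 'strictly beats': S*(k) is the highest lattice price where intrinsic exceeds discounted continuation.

price = 2.8078
boundary = - - - - 91.0522 84.6819 91.0522 97.9018
tree:
2.8078
4.6630 1.2592
7.5402 2.2660 0.4148
11.8118 3.9909 0.8210 0.0726
17.8178 6.8398 1.6079 0.1585 0.0000
24.1881 11.3123 3.1074 0.3461 0.0000 0.0000
30.1128 17.8178 5.9042 0.7558 0.0000 0.0000 0.0000
35.6229 24.1881 10.9682 1.6503 0.0000 0.0000 0.0000 0.0000
40.7475 30.1128 17.8178 3.6034 0.0000 0.0000 0.0000 0.0000 0.0000

Δt=0.11488  u=1.07523  d=0.93004  q=0.53828  discount=0.99188
step 8 (expiry): payoffs max(K−S,0) = 40.7475 30.1128 17.8178 3.6034 0.0000 0.0000 0.0000 0.0000 0.0000
step 7: (k=7,j=0): S=73.2471, K−S=35.6229, hold=34.7386 ⇒ V=35.6229 exercise | (k=7,j=1): S=84.6819, K−S=24.1881, hold=23.3038 ⇒ V=24.1881 exercise | (k=7,j=2): S=97.9018, K−S=10.9682, hold=10.0839 ⇒ V=10.9682 exercise | (k=7,j=3): S=113.1854, K−S=0.0000, hold=1.6503 ⇒ V=1.6503 continue | (k=7,j=4): S=130.8551, K−S=0.0000, hold=0.0000 ⇒ V=0.0000 continue | (k=7,j=5): S=151.2832, K−S=0.0000, hold=0.0000 ⇒ V=0.0000 continue | (k=7,j=6): S=174.9004, K−S=0.0000, hold=0.0000 ⇒ V=0.0000 continue | (k=7,j=7): S=202.2045, K−S=0.0000, hold=0.0000 ⇒ V=0.0000 continue  boundary S*=97.9018
step 6: (k=6,j=0): S=78.7572, K−S=30.1128, hold=29.2284 ⇒ V=30.1128 exercise | (k=6,j=1): S=91.0522, K−S=17.8178, hold=16.9334 ⇒ V=17.8178 exercise | (k=6,j=2): S=105.2666, K−S=3.6034, hold=5.9042 ⇒ V=5.9042 continue | (k=6,j=3): S=121.7000, K−S=0.0000, hold=0.7558 ⇒ V=0.7558 continue | (k=6,j=4): S=140.6989, K−S=0.0000, hold=0.0000 ⇒ V=0.0000 continue | (k=6,j=5): S=162.6637, K−S=0.0000, hold=0.0000 ⇒ V=0.0000 continue | (k=6,j=6): S=188.0575, K−S=0.0000, hold=0.0000 ⇒ V=0.0000 continue  boundary S*=91.0522
step 5: (k=5,j=0): S=84.6819, K−S=24.1881, hold=23.3038 ⇒ V=24.1881 exercise | (k=5,j=1): S=97.9018, K−S=10.9682, hold=11.3123 ⇒ V=11.3123 continue | (k=5,j=2): S=113.1854, K−S=0.0000, hold=3.1074 ⇒ V=3.1074 continue | (k=5,j=3): S=130.8551, K−S=0.0000, hold=0.3461 ⇒ V=0.3461 continue | (k=5,j=4): S=151.2832, K−S=0.0000, hold=0.0000 ⇒ V=0.0000 continue | (k=5,j=5): S=174.9004, K−S=0.0000, hold=0.0000 ⇒ V=0.0000 continue  boundary S*=84.6819
step 4: (k=4,j=0): S=91.0522, K−S=17.8178, hold=17.1171 ⇒ V=17.8178 exercise | (k=4,j=1): S=105.2666, K−S=3.6034, hold=6.8398 ⇒ V=6.8398 continue | (k=4,j=2): S=121.7000, K−S=0.0000, hold=1.6079 ⇒ V=1.6079 continue | (k=4,j=3): S=140.6989, K−S=0.0000, hold=0.1585 ⇒ V=0.1585 continue | (k=4,j=4): S=162.6637, K−S=0.0000, hold=0.0000 ⇒ V=0.0000 continue  boundary S*=91.0522
step 3: (k=3,j=0): S=97.9018, K−S=10.9682, hold=11.8118 ⇒ V=11.8118 continue | (k=3,j=1): S=113.1854, K−S=0.0000, hold=3.9909 ⇒ V=3.9909 continue | (k=3,j=2): S=130.8551, K−S=0.0000, hold=0.8210 ⇒ V=0.8210 continue | (k=3,j=3): S=151.2832, K−S=0.0000, hold=0.0726 ⇒ V=0.0726 continue  boundary S*=-
step 2: (k=2,j=0): S=105.2666, K−S=3.6034, hold=7.5402 ⇒ V=7.5402 continue | (k=2,j=1): S=121.7000, K−S=0.0000, hold=2.2660 ⇒ V=2.2660 continue | (k=2,j=2): S=140.6989, K−S=0.0000, hold=0.4148 ⇒ V=0.4148 continue  boundary S*=-
step 1: (k=1,j=0): S=113.1854, K−S=0.0000, hold=4.6630 ⇒ V=4.6630 continue | (k=1,j=1): S=130.8551, K−S=0.0000, hold=1.2592 ⇒ V=1.2592 continue  boundary S*=-
step 0: (k=0,j=0): S=121.7000, K−S=0.0000, hold=2.8078 ⇒ V=2.8078 continue  boundary S*=-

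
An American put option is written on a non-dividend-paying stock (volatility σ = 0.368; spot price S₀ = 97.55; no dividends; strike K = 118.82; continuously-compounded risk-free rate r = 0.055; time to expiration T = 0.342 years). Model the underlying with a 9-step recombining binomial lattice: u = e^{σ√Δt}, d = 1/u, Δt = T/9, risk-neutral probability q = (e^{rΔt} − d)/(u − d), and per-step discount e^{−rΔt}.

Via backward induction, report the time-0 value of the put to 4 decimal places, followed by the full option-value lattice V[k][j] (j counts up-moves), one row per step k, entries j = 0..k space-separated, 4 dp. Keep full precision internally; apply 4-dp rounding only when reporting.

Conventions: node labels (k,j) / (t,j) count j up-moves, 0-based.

Δt=0.03800  u=1.07437  d=0.93078  q=0.49664  discount=0.99791
step 9 (expiry): payoffs max(K−S,0) = 67.6713 59.7803 50.6719 40.1583 28.0228 14.0150 0.0000 0.0000 0.0000 0.0000
k=8: (k=8,j=0): S=54.9528, K−S=63.8672, hold=63.6192 ⇒ V=63.8672 exercise | (k=8,j=1): S=63.4306, K−S=55.3894, hold=55.1413 ⇒ V=55.3894 exercise | (k=8,j=2): S=73.2164, K−S=45.6036, hold=45.3555 ⇒ V=45.6036 exercise | (k=8,j=3): S=84.5119, K−S=34.3081, hold=34.0600 ⇒ V=34.3081 exercise | (k=8,j=4): S=97.5500, K−S=21.2700, hold=21.0219 ⇒ V=21.2700 exercise | (k=8,j=5): S=112.5996, K−S=6.2204, hold=7.0398 ⇒ V=7.0398 continue | (k=8,j=6): S=129.9709, K−S=0.0000, hold=0.0000 ⇒ V=0.0000 continue | (k=8,j=7): S=150.0222, K−S=0.0000, hold=0.0000 ⇒ V=0.0000 continue | (k=8,j=8): S=173.1670, K−S=0.0000, hold=0.0000 ⇒ V=0.0000 continue
k=7: (k=7,j=0): S=59.0397, K−S=59.7803, hold=59.5322 ⇒ V=59.7803 exercise | (k=7,j=1): S=68.1481, K−S=50.6719, hold=50.4238 ⇒ V=50.6719 exercise | (k=7,j=2): S=78.6617, K−S=40.1583, hold=39.9103 ⇒ V=40.1583 exercise | (k=7,j=3): S=90.7972, K−S=28.0228, hold=27.7747 ⇒ V=28.0228 exercise | (k=7,j=4): S=104.8050, K−S=14.0150, hold=14.1730 ⇒ V=14.1730 continue | (k=7,j=5): S=120.9738, K−S=0.0000, hold=3.5361 ⇒ V=3.5361 continue | (k=7,j=6): S=139.6371, K−S=0.0000, hold=0.0000 ⇒ V=0.0000 continue | (k=7,j=7): S=161.1797, K−S=0.0000, hold=0.0000 ⇒ V=0.0000 continue
k=6: (k=6,j=0): S=63.4306, K−S=55.3894, hold=55.1413 ⇒ V=55.3894 exercise | (k=6,j=1): S=73.2164, K−S=45.6036, hold=45.3555 ⇒ V=45.6036 exercise | (k=6,j=2): S=84.5119, K−S=34.3081, hold=34.0600 ⇒ V=34.3081 exercise | (k=6,j=3): S=97.5500, K−S=21.2700, hold=21.1002 ⇒ V=21.2700 exercise | (k=6,j=4): S=112.5996, K−S=6.2204, hold=8.8717 ⇒ V=8.8717 continue | (k=6,j=5): S=129.9709, K−S=0.0000, hold=1.7762 ⇒ V=1.7762 continue | (k=6,j=6): S=150.0222, K−S=0.0000, hold=0.0000 ⇒ V=0.0000 continue
k=5: (k=5,j=0): S=68.1481, K−S=50.6719, hold=50.4238 ⇒ V=50.6719 exercise | (k=5,j=1): S=78.6617, K−S=40.1583, hold=39.9103 ⇒ V=40.1583 exercise | (k=5,j=2): S=90.7972, K−S=28.0228, hold=27.7747 ⇒ V=28.0228 exercise | (k=5,j=3): S=104.8050, K−S=14.0150, hold=15.0809 ⇒ V=15.0809 continue | (k=5,j=4): S=120.9738, K−S=0.0000, hold=5.3366 ⇒ V=5.3366 continue | (k=5,j=5): S=139.6371, K−S=0.0000, hold=0.8922 ⇒ V=0.8922 continue
k=4: (k=4,j=0): S=73.2164, K−S=45.6036, hold=45.3555 ⇒ V=45.6036 exercise | (k=4,j=1): S=84.5119, K−S=34.3081, hold=34.0600 ⇒ V=34.3081 exercise | (k=4,j=2): S=97.5500, K−S=21.2700, hold=21.5502 ⇒ V=21.5502 continue | (k=4,j=3): S=112.5996, K−S=6.2204, hold=10.2201 ⇒ V=10.2201 continue | (k=4,j=4): S=129.9709, K−S=0.0000, hold=3.1228 ⇒ V=3.1228 continue
k=3: (k=3,j=0): S=78.6617, K−S=40.1583, hold=39.9103 ⇒ V=40.1583 exercise | (k=3,j=1): S=90.7972, K−S=28.0228, hold=27.9136 ⇒ V=28.0228 exercise | (k=3,j=2): S=104.8050, K−S=14.0150, hold=15.8899 ⇒ V=15.8899 continue | (k=3,j=3): S=120.9738, K−S=0.0000, hold=6.6813 ⇒ V=6.6813 continue
k=2: (k=2,j=0): S=84.5119, K−S=34.3081, hold=34.0600 ⇒ V=34.3081 exercise | (k=2,j=1): S=97.5500, K−S=21.2700, hold=21.9512 ⇒ V=21.9512 continue | (k=2,j=2): S=112.5996, K−S=6.2204, hold=11.2929 ⇒ V=11.2929 continue
k=1: (k=1,j=0): S=90.7972, K−S=28.0228, hold=28.1123 ⇒ V=28.1123 continue | (k=1,j=1): S=104.8050, K−S=14.0150, hold=16.6230 ⇒ V=16.6230 continue
k=0: (k=0,j=0): S=97.5500, K−S=21.2700, hold=22.3594 ⇒ V=22.3594 continue

price = 22.3594
tree:
22.3594
28.1123 16.6230
34.3081 21.9512 11.2929
40.1583 28.0228 15.8899 6.6813
45.6036 34.3081 21.5502 10.2201 3.1228
50.6719 40.1583 28.0228 15.0809 5.3366 0.8922
55.3894 45.6036 34.3081 21.2700 8.8717 1.7762 0.0000
59.7803 50.6719 40.1583 28.0228 14.1730 3.5361 0.0000 0.0000
63.8672 55.3894 45.6036 34.3081 21.2700 7.0398 0.0000 0.0000 0.0000
67.6713 59.7803 50.6719 40.1583 28.0228 14.0150 0.0000 0.0000 0.0000 0.0000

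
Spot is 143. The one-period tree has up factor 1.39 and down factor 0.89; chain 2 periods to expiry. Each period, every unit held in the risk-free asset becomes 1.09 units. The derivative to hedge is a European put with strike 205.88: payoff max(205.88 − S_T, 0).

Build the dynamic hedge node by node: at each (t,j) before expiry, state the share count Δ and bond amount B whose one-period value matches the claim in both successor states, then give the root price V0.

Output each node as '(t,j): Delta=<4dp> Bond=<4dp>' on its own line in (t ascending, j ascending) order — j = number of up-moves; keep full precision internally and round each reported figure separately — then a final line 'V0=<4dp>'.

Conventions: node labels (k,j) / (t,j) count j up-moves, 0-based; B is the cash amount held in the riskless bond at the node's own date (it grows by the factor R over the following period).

(0,0): Delta=-0.6386 Bond=131.0899
(1,0): Delta=-1.0000 Bond=188.8807
(1,1): Delta=-0.2915 Bond=73.8988
V0=39.7671

No-arbitrage ⇒ martingale measure with p* = (R−d)/(u−d) = 0.4000.
At maturity the claim pays: V(2,0)=92.6097, V(2,1)=28.9747, V(2,2)=0.0000
  t=1,j=0: stock 127.2700 → up 176.9053 (V=28.9747), down 113.2703 (V=92.6097). Price 61.6107; hedge Δ=-1.0000, bond B=188.8807.
  t=1,j=1: stock 198.7700 → up 276.2903 (V=0.0000), down 176.9053 (V=28.9747). Price 15.9494; hedge Δ=-0.2915, bond B=73.8988.
  t=0,j=0: stock 143.0000 → up 198.7700 (V=15.9494), down 127.2700 (V=61.6107). Price 39.7671; hedge Δ=-0.6386, bond B=131.0899.
Check: Δ(0,0)·S0 + B(0,0) = 39.7671 = V0.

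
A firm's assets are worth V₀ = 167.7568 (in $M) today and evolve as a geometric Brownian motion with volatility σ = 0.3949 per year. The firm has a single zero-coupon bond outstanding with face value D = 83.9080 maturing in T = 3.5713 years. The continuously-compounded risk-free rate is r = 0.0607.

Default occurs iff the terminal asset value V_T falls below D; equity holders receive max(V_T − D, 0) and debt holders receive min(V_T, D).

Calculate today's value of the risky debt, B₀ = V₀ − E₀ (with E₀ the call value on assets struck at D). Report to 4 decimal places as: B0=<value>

Equity is a call on the firm's assets struck at D = 83.9080:
d₁ = [ln(V₀/D) + (r + σ²/2)T] / (σ√T)
   = [ln(167.7568/83.9080) + (0.0607 + 0.5·0.3949²)·3.5713] / (0.3949·√3.5713)
   = [0.692794 + 0.495243] / 0.746277 = 1.591951
d₂ = d₁ − σ√T = 1.591951 − 0.746277 = 0.845674
N(d₁) = 0.944302,  N(d₂) = 0.801133,  e^(−rT) = 0.805109
E₀ = V₀·N(d₁) − D·e^(−rT)·N(d₂)
   = 167.7568·0.944302 − 83.9080·0.805109·0.801133 = 104.292543
B₀ = V₀ − E₀ = 167.7568 − 104.292543 = 63.464257

B0=63.4643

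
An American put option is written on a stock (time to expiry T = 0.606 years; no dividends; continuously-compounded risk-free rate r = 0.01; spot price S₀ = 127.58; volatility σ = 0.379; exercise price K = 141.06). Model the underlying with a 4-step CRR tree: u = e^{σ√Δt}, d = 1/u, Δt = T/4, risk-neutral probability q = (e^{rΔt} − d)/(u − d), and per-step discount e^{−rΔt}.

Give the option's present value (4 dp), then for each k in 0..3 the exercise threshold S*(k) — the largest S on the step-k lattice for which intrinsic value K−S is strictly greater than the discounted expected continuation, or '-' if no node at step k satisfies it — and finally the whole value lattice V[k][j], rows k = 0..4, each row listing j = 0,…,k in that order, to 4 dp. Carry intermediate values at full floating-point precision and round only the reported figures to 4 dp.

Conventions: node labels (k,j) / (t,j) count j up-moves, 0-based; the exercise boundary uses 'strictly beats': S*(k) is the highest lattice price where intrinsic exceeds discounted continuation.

Δt=0.15150, u=1.15895, d=0.86285, q=0.46831, disc=e^(-rΔt)=0.99849
k=4 terminal: V=max(K-S,0) → 70.3441 46.0761 13.4800 0.0000 0.0000
k=3: j=0 S=81.9565 intr=59.1035 cont=58.8899 V=59.1035[EX]; j=1 S=110.0820 intr=30.9780 cont=30.7645 V=30.9780[EX]; j=2 S=147.8594 intr=0.0000 cont=7.1564 V=7.1564[hold]; j=3 S=198.6011 intr=0.0000 cont=0.0000 V=0.0000[hold]  S*(3)=110.0820
k=2: j=0 S=94.9839 intr=46.0761 cont=45.8626 V=46.0761[EX]; j=1 S=127.5800 intr=13.4800 cont=19.7921 V=19.7921[hold]; j=2 S=171.3623 intr=0.0000 cont=3.7992 V=3.7992[hold]  S*(2)=94.9839
k=1: j=0 S=110.0820 intr=30.9780 cont=33.7160 V=33.7160[hold]; j=1 S=147.8594 intr=0.0000 cont=12.2839 V=12.2839[hold]  S*(1)=-
k=0: j=0 S=127.5800 intr=13.4800 cont=23.6434 V=23.6434[hold]  S*(0)=-

price = 23.6434
boundary = - - 94.9839 110.0820
tree:
23.6434
33.7160 12.2839
46.0761 19.7921 3.7992
59.1035 30.9780 7.1564 0.0000
70.3441 46.0761 13.4800 0.0000 0.0000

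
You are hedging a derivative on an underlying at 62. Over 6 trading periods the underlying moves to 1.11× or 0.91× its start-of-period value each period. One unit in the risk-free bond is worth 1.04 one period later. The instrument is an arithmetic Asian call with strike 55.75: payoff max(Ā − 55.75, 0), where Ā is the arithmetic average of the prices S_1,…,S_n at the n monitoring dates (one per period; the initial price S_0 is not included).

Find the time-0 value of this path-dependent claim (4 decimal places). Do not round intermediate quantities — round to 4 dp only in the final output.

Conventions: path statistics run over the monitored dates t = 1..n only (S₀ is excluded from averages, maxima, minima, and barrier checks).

Set p* = 0.6500 (from d < R < u); the path-dependent value is the discounted p*-expectation over all price paths.
Enumerate all 2^6 = 64 price paths (U = up ×1.11, D = down ×0.91); each path with k up-moves has probability p*^k·(1−p*)^(6−k).
DDDDDD: Ā=45.1497, payoff=0.0000, prob=0.001838
UDDDDD: Ā=55.0727, payoff=0.0000, prob=0.003414
DUDDDD: Ā=53.0060, payoff=0.0000, prob=0.003414
UUDDDD: Ā=64.6557, payoff=8.9057, prob=0.006340
DDUDDD: Ā=51.1253, payoff=0.0000, prob=0.003414
UDUDDD: Ā=62.3617, payoff=6.6117, prob=0.006340
DUUDDD: Ā=60.2950, payoff=4.5450, prob=0.006340
UUUDDD: Ā=73.5466, payoff=17.7966, prob=0.011775
DDDUDD: Ā=49.4139, payoff=0.0000, prob=0.003414
UDDUDD: Ā=60.2741, payoff=4.5241, prob=0.006340
DUDUDD: Ā=58.2075, payoff=2.4575, prob=0.006340
UUDUDD: Ā=71.0003, payoff=15.2503, prob=0.011775
DDUUDD: Ā=56.3268, payoff=0.5768, prob=0.006340
UDUUDD: Ā=68.7063, payoff=12.9563, prob=0.011775
DUUUDD: Ā=66.6396, payoff=10.8896, prob=0.011775
UUUUDD: Ā=81.2857, payoff=25.5357, prob=0.021867
DDDDUD: Ā=47.8565, payoff=0.0000, prob=0.003414
UDDDUD: Ā=58.3745, payoff=2.6245, prob=0.006340
DUDDUD: Ā=56.3078, payoff=0.5578, prob=0.006340
UUDDUD: Ā=68.6831, payoff=12.9331, prob=0.011775
DDUDUD: Ā=54.4271, payoff=0.0000, prob=0.006340
UDUDUD: Ā=66.3891, payoff=10.6391, prob=0.011775
DUUDUD: Ā=64.3225, payoff=8.5725, prob=0.011775
UUUDUD: Ā=78.4593, payoff=22.7093, prob=0.021867
DDDUUD: Ā=52.7157, payoff=0.0000, prob=0.006340
UDDUUD: Ā=64.3016, payoff=8.5516, prob=0.011775
DUDUUD: Ā=62.2349, payoff=6.4849, prob=0.011775
UUDUUD: Ā=75.9129, payoff=20.1629, prob=0.021867
DDUUUD: Ā=60.3543, payoff=4.6043, prob=0.011775
UDUUUD: Ā=73.6189, payoff=17.8689, prob=0.021867
DUUUUD: Ā=71.5523, payoff=15.8023, prob=0.021867
UUUUUD: Ā=87.2780, payoff=31.5280, prob=0.040610
DDDDDU: Ā=46.4393, payoff=0.0000, prob=0.003414
UDDDDU: Ā=56.6458, payoff=0.8958, prob=0.006340
DUDDDU: Ā=54.5791, payoff=0.0000, prob=0.006340
UUDDDU: Ā=66.5745, payoff=10.8245, prob=0.011775
DDUDDU: Ā=52.6984, payoff=0.0000, prob=0.006340
UDUDDU: Ā=64.2805, payoff=8.5305, prob=0.011775
DUUDDU: Ā=62.2138, payoff=6.4638, prob=0.011775
UUUDDU: Ā=75.8872, payoff=20.1372, prob=0.021867
DDDUDU: Ā=50.9870, payoff=0.0000, prob=0.006340
UDDUDU: Ā=62.1930, payoff=6.4430, prob=0.011775
DUDUDU: Ā=60.1263, payoff=4.3763, prob=0.011775
UUDUDU: Ā=73.3409, payoff=17.5909, prob=0.021867
DDUUDU: Ā=58.2456, payoff=2.4956, prob=0.011775
UDUUDU: Ā=71.0469, payoff=15.2969, prob=0.021867
DUUUDU: Ā=68.9802, payoff=13.2302, prob=0.021867
UUUUDU: Ā=84.1407, payoff=28.3907, prob=0.040610
DDDDUU: Ā=49.4297, payoff=0.0000, prob=0.006340
UDDDUU: Ā=60.2933, payoff=4.5433, prob=0.011775
DUDDUU: Ā=58.2266, payoff=2.4766, prob=0.011775
UUDDUU: Ā=71.0237, payoff=15.2737, prob=0.021867
DDUDUU: Ā=56.3460, payoff=0.5960, prob=0.011775
UDUDUU: Ā=68.7297, payoff=12.9797, prob=0.021867
DUUDUU: Ā=66.6630, payoff=10.9130, prob=0.021867
UUUDUU: Ā=81.3143, payoff=25.5643, prob=0.040610
DDDUUU: Ā=54.6346, payoff=0.0000, prob=0.011775
UDDUUU: Ā=66.6422, payoff=10.8922, prob=0.021867
DUDUUU: Ā=64.5755, payoff=8.8255, prob=0.021867
UUDUUU: Ā=78.7679, payoff=23.0179, prob=0.040610
DDUUUU: Ā=62.6948, payoff=6.9448, prob=0.021867
UDUUUU: Ā=76.4739, payoff=20.7239, prob=0.040610
DUUUUU: Ā=74.4073, payoff=18.6573, prob=0.040610
UUUUUU: Ā=90.7605, payoff=35.0105, prob=0.075419
Price = Σ prob·payoff / R^6 = 15.797495 / 1.265319 = 12.4850

price = 12.4850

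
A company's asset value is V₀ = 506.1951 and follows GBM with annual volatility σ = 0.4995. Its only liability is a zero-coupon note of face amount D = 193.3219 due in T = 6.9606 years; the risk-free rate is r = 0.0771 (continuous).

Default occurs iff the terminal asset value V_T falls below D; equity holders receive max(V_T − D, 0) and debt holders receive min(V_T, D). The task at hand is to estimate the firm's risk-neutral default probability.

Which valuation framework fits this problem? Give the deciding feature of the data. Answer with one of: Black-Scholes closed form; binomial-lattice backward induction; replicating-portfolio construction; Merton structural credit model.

framework: Merton structural credit model

Key observation: the asked-for credit quantity lives on the firm's capital structure — asset value, asset volatility, debt face 193.3219 — which is the structural model's domain.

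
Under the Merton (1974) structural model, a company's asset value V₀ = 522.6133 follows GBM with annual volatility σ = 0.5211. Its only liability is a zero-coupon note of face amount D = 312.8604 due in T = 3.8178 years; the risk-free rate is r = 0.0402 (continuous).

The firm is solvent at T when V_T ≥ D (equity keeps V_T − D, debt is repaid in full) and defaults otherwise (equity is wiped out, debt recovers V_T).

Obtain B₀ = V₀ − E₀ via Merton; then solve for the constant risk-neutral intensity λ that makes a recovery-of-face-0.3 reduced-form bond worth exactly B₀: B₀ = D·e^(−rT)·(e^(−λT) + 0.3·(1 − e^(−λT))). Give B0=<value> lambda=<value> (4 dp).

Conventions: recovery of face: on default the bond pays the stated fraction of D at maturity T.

With assets at 522.6133 and a single debt payment of 312.8604 at 3.8178 years:
d₁ = [ln(V₀/D) + (r + σ²/2)T] / (σ√T)
   = [ln(522.6133/312.8604) + (0.0402 + 0.5·0.5211²)·3.8178] / (0.5211·√3.8178)
   = [0.513085 + 0.671828] / 1.018187 = 1.163748
d₂ = d₁ − σ√T = 1.163748 − 1.018187 = 0.145560
N(d₁) = 0.877737,  N(d₂) = 0.557866,  e^(−rT) = 0.857722
E₀ = V₀·N(d₁) − D·e^(−rT)·N(d₂)
   = 522.6133·0.877737 − 312.8604·0.857722·0.557866 = 309.015255
B₀ = V₀ − E₀ = 522.6133 − 309.015255 = 213.598045
e^(−λT) = (B₀·e^(rT)/D − 0.3)/(1 − 0.3) = (213.5980·1.165879/312.8604 − 0.3)/0.7 = 0.70853767
λ = −ln(0.70853767)/3.8178 = 0.090249

B0=213.5980 lambda=0.0902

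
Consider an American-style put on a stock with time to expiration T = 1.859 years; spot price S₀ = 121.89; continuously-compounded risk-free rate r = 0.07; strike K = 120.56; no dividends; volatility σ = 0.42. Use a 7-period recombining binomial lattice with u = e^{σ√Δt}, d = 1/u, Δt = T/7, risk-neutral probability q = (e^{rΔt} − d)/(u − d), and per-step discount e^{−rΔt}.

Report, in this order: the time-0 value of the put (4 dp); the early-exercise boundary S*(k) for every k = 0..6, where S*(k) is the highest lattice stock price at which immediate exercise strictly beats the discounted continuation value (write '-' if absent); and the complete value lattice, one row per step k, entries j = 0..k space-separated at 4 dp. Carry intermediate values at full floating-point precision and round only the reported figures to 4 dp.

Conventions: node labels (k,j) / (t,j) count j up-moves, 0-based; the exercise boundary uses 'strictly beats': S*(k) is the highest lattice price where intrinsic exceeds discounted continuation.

Δt=0.26557  u=1.24165  d=0.80538  q=0.48911  discount=0.98158
step 7 (expiry): payoffs max(K−S,0) = 93.7700 79.2579 56.8848 22.3922 0.0000 0.0000 0.0000 0.0000
step 6: (k=6,j=0): S=33.2639, K−S=87.2961, hold=85.0756 ⇒ V=87.2961 exercise | (k=6,j=1): S=51.2827, K−S=69.2773, hold=67.0568 ⇒ V=69.2773 exercise | (k=6,j=2): S=79.0623, K−S=41.4977, hold=39.2772 ⇒ V=41.4977 exercise | (k=6,j=3): S=121.8900, K−S=0.0000, hold=11.2293 ⇒ V=11.2293 continue | (k=6,j=4): S=187.9172, K−S=0.0000, hold=0.0000 ⇒ V=0.0000 continue | (k=6,j=5): S=289.7110, K−S=0.0000, hold=0.0000 ⇒ V=0.0000 continue | (k=6,j=6): S=446.6460, K−S=0.0000, hold=0.0000 ⇒ V=0.0000 continue  boundary S*=79.0623
step 5: (k=5,j=0): S=41.3021, K−S=79.2579, hold=77.0374 ⇒ V=79.2579 exercise | (k=5,j=1): S=63.6752, K−S=56.8848, hold=54.6643 ⇒ V=56.8848 exercise | (k=5,j=2): S=98.1678, K−S=22.3922, hold=26.2015 ⇒ V=26.2015 continue | (k=5,j=3): S=151.3447, K−S=0.0000, hold=5.6313 ⇒ V=5.6313 continue | (k=5,j=4): S=233.3274, K−S=0.0000, hold=0.0000 ⇒ V=0.0000 continue | (k=5,j=5): S=359.7197, K−S=0.0000, hold=0.0000 ⇒ V=0.0000 continue  boundary S*=63.6752
step 4: (k=4,j=0): S=51.2827, K−S=69.2773, hold=67.0568 ⇒ V=69.2773 exercise | (k=4,j=1): S=79.0623, K−S=41.4977, hold=41.1060 ⇒ V=41.4977 exercise | (k=4,j=2): S=121.8900, K−S=0.0000, hold=15.8431 ⇒ V=15.8431 continue | (k=4,j=3): S=187.9172, K−S=0.0000, hold=2.8240 ⇒ V=2.8240 continue | (k=4,j=4): S=289.7110, K−S=0.0000, hold=0.0000 ⇒ V=0.0000 continue  boundary S*=79.0623
step 3: (k=3,j=0): S=63.6752, K−S=56.8848, hold=54.6643 ⇒ V=56.8848 exercise | (k=3,j=1): S=98.1678, K−S=22.3922, hold=28.4166 ⇒ V=28.4166 continue | (k=3,j=2): S=151.3447, K−S=0.0000, hold=9.3008 ⇒ V=9.3008 continue | (k=3,j=3): S=233.3274, K−S=0.0000, hold=1.4162 ⇒ V=1.4162 continue  boundary S*=63.6752
step 2: (k=2,j=0): S=79.0623, K−S=41.4977, hold=42.1694 ⇒ V=42.1694 continue | (k=2,j=1): S=121.8900, K−S=0.0000, hold=18.7157 ⇒ V=18.7157 continue | (k=2,j=2): S=187.9172, K−S=0.0000, hold=5.3441 ⇒ V=5.3441 continue  boundary S*=-
step 1: (k=1,j=0): S=98.1678, K−S=22.3922, hold=30.1326 ⇒ V=30.1326 continue | (k=1,j=1): S=151.3447, K−S=0.0000, hold=11.9512 ⇒ V=11.9512 continue  boundary S*=-
step 0: (k=0,j=0): S=121.8900, K−S=0.0000, hold=20.8487 ⇒ V=20.8487 continue  boundary S*=-

price = 20.8487
boundary = - - - 63.6752 79.0623 63.6752 79.0623
tree:
20.8487
30.1326 11.9512
42.1694 18.7157 5.3441
56.8848 28.4166 9.3008 1.4162
69.2773 41.4977 15.8431 2.8240 0.0000
79.2579 56.8848 26.2015 5.6313 0.0000 0.0000
87.2961 69.2773 41.4977 11.2293 0.0000 0.0000 0.0000
93.7700 79.2579 56.8848 22.3922 0.0000 0.0000 0.0000 0.0000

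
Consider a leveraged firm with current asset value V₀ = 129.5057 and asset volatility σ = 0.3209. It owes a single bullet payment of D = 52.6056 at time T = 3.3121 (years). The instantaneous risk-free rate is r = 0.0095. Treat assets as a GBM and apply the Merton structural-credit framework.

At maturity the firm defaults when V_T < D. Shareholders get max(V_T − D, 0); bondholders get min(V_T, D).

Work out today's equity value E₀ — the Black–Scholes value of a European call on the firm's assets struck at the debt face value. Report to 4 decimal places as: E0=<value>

Apply the equity-as-call identities (strike 52.6056, horizon 3.3121 years):
d₁ = [ln(V₀/D) + (r + σ²/2)T] / (σ√T)
   = [ln(129.5057/52.6056) + (0.0095 + 0.5·0.3209²)·3.3121] / (0.3209·√3.3121)
   = [0.900902 + 0.202000] / 0.584012 = 1.888493
d₂ = d₁ − σ√T = 1.888493 − 0.584012 = 1.304482
N(d₁) = 0.970520,  N(d₂) = 0.903965,  e^(−rT) = 0.969025
E₀ = V₀·N(d₁) − D·e^(−rT)·N(d₂)
   = 129.5057·0.970520 − 52.6056·0.969025·0.903965 = 79.607228

E0=79.6072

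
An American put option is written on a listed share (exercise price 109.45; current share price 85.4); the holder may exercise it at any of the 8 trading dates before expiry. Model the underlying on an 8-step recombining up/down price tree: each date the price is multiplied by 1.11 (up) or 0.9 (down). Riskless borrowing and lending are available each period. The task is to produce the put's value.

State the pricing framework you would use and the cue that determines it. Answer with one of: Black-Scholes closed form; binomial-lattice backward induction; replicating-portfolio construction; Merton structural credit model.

framework: binomial-lattice backward induction

Key observation: the exercise right at every one of the 8 steps is what matters: each node needs max(109.45 − S, continuation), which only the stepwise tree valuation starting from spot 85.4 delivers.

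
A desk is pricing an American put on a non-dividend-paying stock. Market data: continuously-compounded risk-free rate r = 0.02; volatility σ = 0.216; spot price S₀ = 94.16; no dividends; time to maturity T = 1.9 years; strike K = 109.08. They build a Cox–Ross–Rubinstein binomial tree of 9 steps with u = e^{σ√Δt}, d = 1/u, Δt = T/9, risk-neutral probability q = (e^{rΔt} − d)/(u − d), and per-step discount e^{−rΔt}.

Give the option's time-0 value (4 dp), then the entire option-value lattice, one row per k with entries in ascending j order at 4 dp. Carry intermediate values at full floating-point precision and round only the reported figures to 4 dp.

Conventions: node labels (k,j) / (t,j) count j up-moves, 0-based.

price = 19.0265
tree:
19.0265
24.9959 13.1349
31.8718 18.2358 8.0737
39.1664 24.5342 12.0038 4.1569
45.7718 31.8718 17.3019 6.7331 1.5797
51.7531 39.1664 24.0211 10.6352 2.8332 0.3220
57.1693 45.7718 31.8718 16.2641 5.0174 0.6423 0.0000
62.0738 51.7531 39.1664 23.8162 8.7438 1.2810 0.0000 0.0000
66.5149 57.1693 45.7718 31.8718 14.9200 2.5549 0.0000 0.0000 0.0000
70.5364 62.0738 51.7531 39.1664 23.8162 5.0956 0.0000 0.0000 0.0000 0.0000

Δt=0.21111, u=1.10434, d=0.90552, q=0.49649, disc=e^(-rΔt)=0.99579
k=9 terminal: V=max(K-S,0) → 70.5364 62.0738 51.7531 39.1664 23.8162 5.0956 0.0000 0.0000 0.0000 0.0000
k=8: j=0 S=42.5651 intr=66.5149 cont=66.0553 V=66.5149[EX]; j=1 S=51.9107 intr=57.1693 cont=56.7097 V=57.1693[EX]; j=2 S=63.3082 intr=45.7718 cont=45.3122 V=45.7718[EX]; j=3 S=77.2082 intr=31.8718 cont=31.4123 V=31.8718[EX]; j=4 S=94.1600 intr=14.9200 cont=14.4604 V=14.9200[EX]; j=5 S=114.8338 intr=0.0000 cont=2.5549 V=2.5549[hold]; j=6 S=140.0467 intr=0.0000 cont=0.0000 V=0.0000[hold]; j=7 S=170.7954 intr=0.0000 cont=0.0000 V=0.0000[hold]; j=8 S=208.2953 intr=0.0000 cont=0.0000 V=0.0000[hold]
k=7: j=0 S=47.0062 intr=62.0738 cont=61.6142 V=62.0738[EX]; j=1 S=57.3269 intr=51.7531 cont=51.2935 V=51.7531[EX]; j=2 S=69.9136 intr=39.1664 cont=38.7068 V=39.1664[EX]; j=3 S=85.2638 intr=23.8162 cont=23.3566 V=23.8162[EX]; j=4 S=103.9844 intr=5.0956 cont=8.7438 V=8.7438[hold]; j=5 S=126.8152 intr=0.0000 cont=1.2810 V=1.2810[hold]; j=6 S=154.6588 intr=0.0000 cont=0.0000 V=0.0000[hold]; j=7 S=188.6157 intr=0.0000 cont=0.0000 V=0.0000[hold]
k=6: j=0 S=51.9107 intr=57.1693 cont=56.7097 V=57.1693[EX]; j=1 S=63.3082 intr=45.7718 cont=45.3122 V=45.7718[EX]; j=2 S=77.2082 intr=31.8718 cont=31.4123 V=31.8718[EX]; j=3 S=94.1600 intr=14.9200 cont=16.2641 V=16.2641[hold]; j=4 S=114.8338 intr=0.0000 cont=5.0174 V=5.0174[hold]; j=5 S=140.0467 intr=0.0000 cont=0.6423 V=0.6423[hold]; j=6 S=170.7954 intr=0.0000 cont=0.0000 V=0.0000[hold]
k=5: j=0 S=57.3269 intr=51.7531 cont=51.2935 V=51.7531[EX]; j=1 S=69.9136 intr=39.1664 cont=38.7068 V=39.1664[EX]; j=2 S=85.2638 intr=23.8162 cont=24.0211 V=24.0211[hold]; j=3 S=103.9844 intr=5.0956 cont=10.6352 V=10.6352[hold]; j=4 S=126.8152 intr=0.0000 cont=2.8332 V=2.8332[hold]; j=5 S=154.6588 intr=0.0000 cont=0.3220 V=0.3220[hold]
k=4: j=0 S=63.3082 intr=45.7718 cont=45.3122 V=45.7718[EX]; j=1 S=77.2082 intr=31.8718 cont=31.5136 V=31.8718[EX]; j=2 S=94.1600 intr=14.9200 cont=17.3019 V=17.3019[hold]; j=3 S=114.8338 intr=0.0000 cont=6.7331 V=6.7331[hold]; j=4 S=140.0467 intr=0.0000 cont=1.5797 V=1.5797[hold]
k=3: j=0 S=69.9136 intr=39.1664 cont=38.7068 V=39.1664[EX]; j=1 S=85.2638 intr=23.8162 cont=24.5342 V=24.5342[hold]; j=2 S=103.9844 intr=5.0956 cont=12.0038 V=12.0038[hold]; j=3 S=126.8152 intr=0.0000 cont=4.1569 V=4.1569[hold]
k=2: j=0 S=77.2082 intr=31.8718 cont=31.7672 V=31.8718[EX]; j=1 S=94.1600 intr=14.9200 cont=18.2358 V=18.2358[hold]; j=2 S=114.8338 intr=0.0000 cont=8.0737 V=8.0737[hold]
k=1: j=0 S=85.2638 intr=23.8162 cont=24.9959 V=24.9959[hold]; j=1 S=103.9844 intr=5.0956 cont=13.1349 V=13.1349[hold]
k=0: j=0 S=94.1600 intr=14.9200 cont=19.0265 V=19.0265[hold]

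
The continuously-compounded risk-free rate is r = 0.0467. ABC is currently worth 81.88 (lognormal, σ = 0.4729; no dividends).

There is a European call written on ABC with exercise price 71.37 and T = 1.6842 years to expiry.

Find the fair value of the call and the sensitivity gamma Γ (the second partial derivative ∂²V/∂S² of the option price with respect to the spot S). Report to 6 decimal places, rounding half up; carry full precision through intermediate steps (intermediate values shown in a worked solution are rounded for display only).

σ√T = 0.4729·√1.6842 = 0.613714
d₁ = (ln(S/K) + (r+σ²/2)T) / (σ√T) = (ln(81.88/71.37) + (0.0467+0.4729²/2)·1.6842) / 0.613714 = (0.137377 + 0.266975) / 0.613714 = 0.658860
d₂ = d₁ − σ√T = 0.658860 − 0.613714 = 0.045146
e^{−rT} = 0.924361
N(d₁) = 0.745007,  N(d₂) = 0.518005
Call price V = S·N(d₁) − K·e^{−rT}·N(d₂) = 61.001191 − 34.173627 = 26.827565
φ(d₁) = (1/√(2π))·e^{−d₁²/2} = 0.321105
Γ = φ(d₁) / (S·σ·√T) = 0.006390

price = 26.827565
Γ = 0.006390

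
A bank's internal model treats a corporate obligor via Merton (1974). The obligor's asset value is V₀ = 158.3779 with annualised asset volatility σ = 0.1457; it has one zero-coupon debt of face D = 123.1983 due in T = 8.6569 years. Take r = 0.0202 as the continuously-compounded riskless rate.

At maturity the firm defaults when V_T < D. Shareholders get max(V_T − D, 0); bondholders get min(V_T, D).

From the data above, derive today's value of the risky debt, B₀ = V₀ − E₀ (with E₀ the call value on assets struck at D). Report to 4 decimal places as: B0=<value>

B0=98.8750

With assets at 158.3779 and a single debt payment of 123.1983 at 8.6569 years:
d₁ = [ln(V₀/D) + (r + σ²/2)T] / (σ√T)
   = [ln(158.3779/123.1983) + (0.0202 + 0.5·0.1457²)·8.6569] / (0.1457·√8.6569)
   = [0.251189 + 0.266756] / 0.428687 = 1.208210
d₂ = d₁ − σ√T = 1.208210 − 0.428687 = 0.779523
N(d₁) = 0.886517,  N(d₂) = 0.782164,  e^(−rT) = 0.839567
E₀ = V₀·N(d₁) − D·e^(−rT)·N(d₂)
   = 158.3779·0.886517 − 123.1983·0.839567·0.782164 = 59.502943
B₀ = V₀ − E₀ = 158.3779 − 59.502943 = 98.874957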